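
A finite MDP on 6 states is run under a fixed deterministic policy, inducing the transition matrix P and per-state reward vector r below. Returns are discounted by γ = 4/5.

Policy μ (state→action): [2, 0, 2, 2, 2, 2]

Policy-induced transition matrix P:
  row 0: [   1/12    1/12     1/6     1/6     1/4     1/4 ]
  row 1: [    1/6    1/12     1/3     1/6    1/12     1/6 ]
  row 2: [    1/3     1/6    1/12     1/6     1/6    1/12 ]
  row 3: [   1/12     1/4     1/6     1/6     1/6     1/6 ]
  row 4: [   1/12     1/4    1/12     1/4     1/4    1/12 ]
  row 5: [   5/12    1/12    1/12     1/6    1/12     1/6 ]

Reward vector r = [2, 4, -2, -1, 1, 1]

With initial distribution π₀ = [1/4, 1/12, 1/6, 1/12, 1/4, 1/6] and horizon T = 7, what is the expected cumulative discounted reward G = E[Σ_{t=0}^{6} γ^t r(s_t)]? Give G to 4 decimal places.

t=0: π = [0.2500, 0.0833, 0.1667, 0.0833, 0.2500, 0.1667], E[r] = 0.8333, γ^t·E[r] = 0.833333, running G = 0.833333
t=1: π = [0.1875, 0.1528, 0.1319, 0.1875, 0.1875, 0.1528], E[r] = 0.8750, γ^t·E[r] = 0.700000, running G = 1.533333
t=2: π = [0.1800, 0.1568, 0.1528, 0.1823, 0.1725, 0.1557], E[r] = 0.8275, γ^t·E[r] = 0.529630, running G = 2.062963
t=3: π = [0.1865, 0.1552, 0.1527, 0.1810, 0.1700, 0.1546], E[r] = 0.8318, γ^t·E[r] = 0.425877, running G = 2.488840
t=4: π = [0.1860, 0.1546, 0.1528, 0.1808, 0.1706, 0.1553], E[r] = 0.8297, γ^t·E[r] = 0.339857, running G = 2.828696
t=5: π = [0.1862, 0.1546, 0.1525, 0.1809, 0.1706, 0.1552], E[r] = 0.8307, γ^t·E[r] = 0.272196, running G = 3.100892
t=6: π = [0.1861, 0.1546, 0.1526, 0.1809, 0.1706, 0.1553], E[r] = 0.8305, γ^t·E[r] = 0.217698, running G = 3.318590

G = 3.3186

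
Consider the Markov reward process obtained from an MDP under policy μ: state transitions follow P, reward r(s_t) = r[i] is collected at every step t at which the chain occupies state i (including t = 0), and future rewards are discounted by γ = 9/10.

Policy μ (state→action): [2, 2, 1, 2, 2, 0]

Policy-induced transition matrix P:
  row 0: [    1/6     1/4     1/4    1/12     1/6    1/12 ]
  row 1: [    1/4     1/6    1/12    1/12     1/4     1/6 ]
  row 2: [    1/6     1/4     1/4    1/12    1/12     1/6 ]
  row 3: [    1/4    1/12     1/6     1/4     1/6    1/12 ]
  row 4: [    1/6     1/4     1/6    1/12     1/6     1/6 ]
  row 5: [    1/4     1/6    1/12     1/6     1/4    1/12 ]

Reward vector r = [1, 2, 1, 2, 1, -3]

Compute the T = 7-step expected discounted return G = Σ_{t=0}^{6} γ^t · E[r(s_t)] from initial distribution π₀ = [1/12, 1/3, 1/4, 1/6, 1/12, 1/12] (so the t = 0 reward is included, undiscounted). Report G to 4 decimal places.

t=0: π = [0.0833, 0.3333, 0.2500, 0.1667, 0.0833, 0.0833], E[r] = 1.1667, γ^t·E[r] = 1.166667, running G = 1.166667
t=1: π = [0.2153, 0.1875, 0.1597, 0.1181, 0.1806, 0.1389], E[r] = 0.7500, γ^t·E[r] = 0.675000, running G = 1.841667
t=2: π = [0.2037, 0.2031, 0.1707, 0.1146, 0.1806, 0.1273], E[r] = 0.8084, γ^t·E[r] = 0.654844, running G = 2.496510
t=3: π = [0.2038, 0.2034, 0.1703, 0.1130, 0.1800, 0.1295], E[r] = 0.7983, γ^t·E[r] = 0.581941, running G = 3.078452
t=4: π = [0.2038, 0.2034, 0.1701, 0.1130, 0.1802, 0.1295], E[r] = 0.7985, γ^t·E[r] = 0.523892, running G = 3.602344
t=5: π = [0.2038, 0.2034, 0.1701, 0.1130, 0.1802, 0.1295], E[r] = 0.7985, γ^t·E[r] = 0.471489, running G = 4.073834
t=6: π = [0.2038, 0.2034, 0.1701, 0.1129, 0.1802, 0.1295], E[r] = 0.7985, γ^t·E[r] = 0.424337, running G = 4.498170

G = 4.4982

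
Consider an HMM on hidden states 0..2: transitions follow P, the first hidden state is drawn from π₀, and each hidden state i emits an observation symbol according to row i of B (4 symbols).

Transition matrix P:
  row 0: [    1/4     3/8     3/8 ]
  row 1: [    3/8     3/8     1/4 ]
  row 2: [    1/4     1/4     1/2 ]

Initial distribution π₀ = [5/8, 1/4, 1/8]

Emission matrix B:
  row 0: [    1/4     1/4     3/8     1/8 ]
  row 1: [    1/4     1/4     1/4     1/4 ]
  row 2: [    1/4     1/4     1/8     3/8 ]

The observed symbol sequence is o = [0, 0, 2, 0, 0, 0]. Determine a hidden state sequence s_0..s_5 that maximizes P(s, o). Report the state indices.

t=0: δ = [1.562e-01, 6.250e-02, 3.125e-02]  (obs o_0=0)
t=1: δ = [9.766e-03, 1.465e-02, 1.465e-02]  ψ = [0, 0, 0]  (obs o_1=0)
t=2: δ = [2.060e-03, 1.373e-03, 9.155e-04]  ψ = [1, 1, 2]  (obs o_2=2)
t=3: δ = [1.287e-04, 1.931e-04, 1.931e-04]  ψ = [0, 0, 0]  (obs o_3=0)
t=4: δ = [1.810e-05, 1.810e-05, 2.414e-05]  ψ = [1, 1, 2]  (obs o_4=0)
t=5: δ = [1.697e-06, 1.697e-06, 3.017e-06]  ψ = [1, 0, 2]  (obs o_5=0)
backtrack: best end state = 2; path = [0, 1, 0, 2, 2, 2]

path = [0, 1, 0, 2, 2, 2]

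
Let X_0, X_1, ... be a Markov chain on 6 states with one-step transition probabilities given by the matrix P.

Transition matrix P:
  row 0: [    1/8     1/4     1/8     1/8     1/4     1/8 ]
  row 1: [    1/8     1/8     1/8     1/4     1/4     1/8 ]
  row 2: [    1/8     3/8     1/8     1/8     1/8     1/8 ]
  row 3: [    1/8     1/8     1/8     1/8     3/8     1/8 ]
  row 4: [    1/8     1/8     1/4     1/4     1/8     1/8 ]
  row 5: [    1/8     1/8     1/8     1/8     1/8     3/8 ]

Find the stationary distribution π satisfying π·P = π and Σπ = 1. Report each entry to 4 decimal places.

Balance equations π_j = Σ_i π_i·P[i][j]:
  π_0 = 1/8·π_0 + 1/8·π_1 + 1/8·π_2 + 1/8·π_3 + 1/8·π_4 + 1/8·π_5
  π_1 = 1/4·π_0 + 1/8·π_1 + 3/8·π_2 + 1/8·π_3 + 1/8·π_4 + 1/8·π_5
  π_2 = 1/8·π_0 + 1/8·π_1 + 1/8·π_2 + 1/8·π_3 + 1/4·π_4 + 1/8·π_5
  π_3 = 1/8·π_0 + 1/4·π_1 + 1/8·π_2 + 1/8·π_3 + 1/4·π_4 + 1/8·π_5
  π_4 = 1/4·π_0 + 1/4·π_1 + 1/8·π_2 + 3/8·π_3 + 1/8·π_4 + 1/8·π_5
  normalize: π_0 + π_1 + π_2 + π_3 + π_4 + π_5 = 1
Solving the linear system gives exactly π = [1/8, 176/987, 2381/15792, 911/5264, 407/1974, 1/6].

π = [0.1250, 0.1783, 0.1508, 0.1731, 0.2062, 0.1667]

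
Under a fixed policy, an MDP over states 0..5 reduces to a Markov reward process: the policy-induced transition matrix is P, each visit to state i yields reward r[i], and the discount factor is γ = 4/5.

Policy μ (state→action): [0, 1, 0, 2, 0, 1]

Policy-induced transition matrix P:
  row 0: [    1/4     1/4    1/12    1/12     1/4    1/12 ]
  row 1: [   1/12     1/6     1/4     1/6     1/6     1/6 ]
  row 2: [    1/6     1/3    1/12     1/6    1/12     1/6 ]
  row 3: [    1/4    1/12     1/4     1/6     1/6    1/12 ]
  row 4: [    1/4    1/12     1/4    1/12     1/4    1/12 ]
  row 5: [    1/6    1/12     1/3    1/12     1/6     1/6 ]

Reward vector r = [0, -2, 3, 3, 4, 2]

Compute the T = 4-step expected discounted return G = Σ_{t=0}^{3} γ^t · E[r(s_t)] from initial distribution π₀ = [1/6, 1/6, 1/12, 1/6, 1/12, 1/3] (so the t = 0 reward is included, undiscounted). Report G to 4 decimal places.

t=0: π = [0.1667, 0.1667, 0.0833, 0.1667, 0.0833, 0.3333], E[r] = 1.4167, γ^t·E[r] = 1.416667, running G = 1.416667
t=1: π = [0.1875, 0.1458, 0.2361, 0.1181, 0.1806, 0.1319], E[r] = 1.7569, γ^t·E[r] = 1.405556, running G = 2.822222
t=2: π = [0.1950, 0.1858, 0.1904, 0.1250, 0.1777, 0.1262], E[r] = 1.5376, γ^t·E[r] = 0.984074, running G = 3.806296
t=3: π = [0.1927, 0.1789, 0.1963, 0.1251, 0.1819, 0.1252], E[r] = 1.5841, γ^t·E[r] = 0.811062, running G = 4.617358

G = 4.6174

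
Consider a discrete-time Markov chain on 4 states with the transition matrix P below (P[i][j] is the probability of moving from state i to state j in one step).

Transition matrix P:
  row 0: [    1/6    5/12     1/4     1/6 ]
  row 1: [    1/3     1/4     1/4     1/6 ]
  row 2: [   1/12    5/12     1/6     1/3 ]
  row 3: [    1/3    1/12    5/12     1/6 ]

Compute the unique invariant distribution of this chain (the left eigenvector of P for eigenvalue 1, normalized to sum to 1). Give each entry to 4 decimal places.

Balance equations π_j = Σ_i π_i·P[i][j]:
  π_0 = 1/6·π_0 + 1/3·π_1 + 1/12·π_2 + 1/3·π_3
  π_1 = 5/12·π_0 + 1/4·π_1 + 5/12·π_2 + 1/12·π_3
  π_2 = 1/4·π_0 + 1/4·π_1 + 1/6·π_2 + 5/12·π_3
  normalize: π_0 + π_1 + π_2 + π_3 = 1
Solving the linear system gives exactly π = [61/266, 79/266, 5/19, 4/19].

π = [0.2293, 0.2970, 0.2632, 0.2105]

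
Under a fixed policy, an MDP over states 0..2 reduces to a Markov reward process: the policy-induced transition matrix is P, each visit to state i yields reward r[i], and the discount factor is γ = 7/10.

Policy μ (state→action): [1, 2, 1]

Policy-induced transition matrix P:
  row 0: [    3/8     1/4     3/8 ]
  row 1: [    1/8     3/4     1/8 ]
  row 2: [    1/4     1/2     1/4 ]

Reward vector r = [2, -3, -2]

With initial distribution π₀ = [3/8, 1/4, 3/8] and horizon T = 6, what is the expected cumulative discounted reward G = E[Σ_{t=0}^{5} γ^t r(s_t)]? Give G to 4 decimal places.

G = -3.8708

t=0: π = [0.3750, 0.2500, 0.3750], E[r] = -0.7500, γ^t·E[r] = -0.750000, running G = -0.750000
t=1: π = [0.2656, 0.4688, 0.2656], E[r] = -1.4063, γ^t·E[r] = -0.984375, running G = -1.734375
t=2: π = [0.2246, 0.5508, 0.2246], E[r] = -1.6523, γ^t·E[r] = -0.809648, running G = -2.544023
t=3: π = [0.2092, 0.5815, 0.2092], E[r] = -1.7446, γ^t·E[r] = -0.598408, running G = -3.142431
t=4: π = [0.2035, 0.5931, 0.2035], E[r] = -1.7792, γ^t·E[r] = -0.427195, running G = -3.569626
t=5: π = [0.2013, 0.5974, 0.2013], E[r] = -1.7922, γ^t·E[r] = -0.301217, running G = -3.870843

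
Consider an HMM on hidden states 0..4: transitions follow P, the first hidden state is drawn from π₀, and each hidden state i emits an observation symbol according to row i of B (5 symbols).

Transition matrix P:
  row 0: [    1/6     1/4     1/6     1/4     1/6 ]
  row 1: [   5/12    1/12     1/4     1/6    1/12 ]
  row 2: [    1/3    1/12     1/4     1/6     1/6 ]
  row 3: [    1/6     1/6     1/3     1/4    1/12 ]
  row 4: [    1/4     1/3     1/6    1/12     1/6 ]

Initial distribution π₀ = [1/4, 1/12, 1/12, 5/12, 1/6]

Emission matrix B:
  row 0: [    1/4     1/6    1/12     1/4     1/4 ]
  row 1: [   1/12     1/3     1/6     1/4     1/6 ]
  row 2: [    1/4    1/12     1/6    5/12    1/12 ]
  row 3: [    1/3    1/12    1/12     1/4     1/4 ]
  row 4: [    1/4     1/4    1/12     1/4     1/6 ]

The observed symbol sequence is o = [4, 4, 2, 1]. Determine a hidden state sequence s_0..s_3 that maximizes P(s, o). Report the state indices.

path = [3, 3, 2, 0]

t=0: δ = [6.250e-02, 1.389e-02, 6.944e-03, 1.042e-01, 2.778e-02]  (obs o_0=4)
t=1: δ = [4.340e-03, 2.894e-03, 2.894e-03, 6.510e-03, 1.736e-03]  ψ = [3, 3, 3, 3, 0]  (obs o_1=4)
t=2: δ = [1.005e-04, 1.808e-04, 3.617e-04, 1.356e-04, 6.028e-05]  ψ = [1, 0, 3, 3, 0]  (obs o_2=2)
t=3: δ = [2.009e-05, 1.005e-05, 7.535e-06, 5.023e-06, 1.507e-05]  ψ = [2, 2, 2, 2, 2]  (obs o_3=1)
backtrack: best end state = 0; path = [3, 3, 2, 0]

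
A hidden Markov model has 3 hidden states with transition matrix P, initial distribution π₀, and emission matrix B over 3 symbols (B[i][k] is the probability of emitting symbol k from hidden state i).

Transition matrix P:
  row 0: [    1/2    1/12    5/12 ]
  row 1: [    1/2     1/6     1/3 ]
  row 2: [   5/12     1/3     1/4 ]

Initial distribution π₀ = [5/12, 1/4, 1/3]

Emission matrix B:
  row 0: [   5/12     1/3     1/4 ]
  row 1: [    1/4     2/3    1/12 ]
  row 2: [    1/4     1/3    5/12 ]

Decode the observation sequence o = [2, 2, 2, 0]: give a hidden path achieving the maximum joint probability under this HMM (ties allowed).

t=0: δ = [1.042e-01, 2.083e-02, 1.389e-01]  (obs o_0=2)
t=1: δ = [1.447e-02, 3.858e-03, 1.808e-02]  ψ = [2, 2, 0]  (obs o_1=2)
t=2: δ = [1.884e-03, 5.023e-04, 2.512e-03]  ψ = [2, 2, 0]  (obs o_2=2)
t=3: δ = [4.361e-04, 2.093e-04, 1.962e-04]  ψ = [2, 2, 0]  (obs o_3=0)
backtrack: best end state = 0; path = [2, 0, 2, 0]

path = [2, 0, 2, 0]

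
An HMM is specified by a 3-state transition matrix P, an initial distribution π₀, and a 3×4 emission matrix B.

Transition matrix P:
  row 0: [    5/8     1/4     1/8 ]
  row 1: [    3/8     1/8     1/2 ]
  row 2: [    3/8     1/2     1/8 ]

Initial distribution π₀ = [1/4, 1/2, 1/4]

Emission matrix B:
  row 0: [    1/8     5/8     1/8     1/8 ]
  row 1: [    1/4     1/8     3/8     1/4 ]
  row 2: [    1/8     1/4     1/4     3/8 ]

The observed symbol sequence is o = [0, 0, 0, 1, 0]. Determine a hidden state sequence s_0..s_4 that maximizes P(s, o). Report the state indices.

path = [1, 2, 1, 0, 0]

t=0: δ = [3.125e-02, 1.250e-01, 3.125e-02]  (obs o_0=0)
t=1: δ = [5.859e-03, 3.906e-03, 7.812e-03]  ψ = [1, 1, 1]  (obs o_1=0)
t=2: δ = [4.578e-04, 9.766e-04, 2.441e-04]  ψ = [0, 2, 1]  (obs o_2=0)
t=3: δ = [2.289e-04, 1.526e-05, 1.221e-04]  ψ = [1, 1, 1]  (obs o_3=1)
t=4: δ = [1.788e-05, 1.526e-05, 3.576e-06]  ψ = [0, 2, 0]  (obs o_4=0)
backtrack: best end state = 0; path = [1, 2, 1, 0, 0]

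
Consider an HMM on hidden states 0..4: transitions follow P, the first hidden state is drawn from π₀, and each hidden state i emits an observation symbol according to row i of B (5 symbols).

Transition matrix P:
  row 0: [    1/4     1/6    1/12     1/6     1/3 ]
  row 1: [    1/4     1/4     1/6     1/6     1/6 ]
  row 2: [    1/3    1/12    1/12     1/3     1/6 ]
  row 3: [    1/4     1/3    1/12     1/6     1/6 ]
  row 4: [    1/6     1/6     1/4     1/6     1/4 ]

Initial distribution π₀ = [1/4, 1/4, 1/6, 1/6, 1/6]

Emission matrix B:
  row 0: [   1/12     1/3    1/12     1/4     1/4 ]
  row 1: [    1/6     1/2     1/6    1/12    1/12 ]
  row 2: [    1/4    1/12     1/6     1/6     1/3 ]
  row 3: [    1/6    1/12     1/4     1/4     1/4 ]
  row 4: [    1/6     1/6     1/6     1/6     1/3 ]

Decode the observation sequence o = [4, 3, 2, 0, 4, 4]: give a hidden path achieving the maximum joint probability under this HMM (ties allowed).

path = [2, 0, 4, 2, 0, 4]

t=0: δ = [6.250e-02, 2.083e-02, 5.556e-02, 4.167e-02, 5.556e-02]  (obs o_0=4)
t=1: δ = [4.630e-03, 1.157e-03, 2.315e-03, 4.630e-03, 3.472e-03]  ψ = [2, 3, 4, 2, 0]  (obs o_1=3)
t=2: δ = [9.645e-05, 2.572e-04, 1.447e-04, 1.929e-04, 2.572e-04]  ψ = [0, 3, 4, 0, 0]  (obs o_2=2)
t=3: δ = [5.358e-06, 1.072e-05, 1.608e-05, 8.038e-06, 1.072e-05]  ψ = [1, 1, 4, 2, 4]  (obs o_3=0)
t=4: δ = [1.340e-06, 2.233e-07, 8.931e-07, 1.340e-06, 8.931e-07]  ψ = [2, 1, 4, 2, 2]  (obs o_4=4)
t=5: δ = [8.372e-08, 3.721e-08, 7.442e-08, 7.442e-08, 1.488e-07]  ψ = [0, 3, 4, 2, 0]  (obs o_5=4)
backtrack: best end state = 4; path = [2, 0, 4, 2, 0, 4]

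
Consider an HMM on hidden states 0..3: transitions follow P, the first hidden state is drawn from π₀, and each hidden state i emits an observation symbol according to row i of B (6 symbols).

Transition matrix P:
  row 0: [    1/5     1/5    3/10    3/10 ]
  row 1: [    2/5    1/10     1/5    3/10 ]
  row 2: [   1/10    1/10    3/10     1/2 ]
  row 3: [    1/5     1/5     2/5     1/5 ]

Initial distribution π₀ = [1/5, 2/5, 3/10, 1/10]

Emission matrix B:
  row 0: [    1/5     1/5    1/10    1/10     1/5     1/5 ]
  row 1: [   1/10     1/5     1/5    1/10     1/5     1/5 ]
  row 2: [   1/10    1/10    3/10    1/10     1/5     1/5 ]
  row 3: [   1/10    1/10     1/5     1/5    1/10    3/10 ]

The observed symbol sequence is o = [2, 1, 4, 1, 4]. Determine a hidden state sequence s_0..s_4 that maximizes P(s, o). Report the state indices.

t=0: δ = [2.000e-02, 8.000e-02, 9.000e-02, 2.000e-02]  (obs o_0=2)
t=1: δ = [6.400e-03, 1.800e-03, 2.700e-03, 4.500e-03]  ψ = [1, 2, 2, 2]  (obs o_1=1)
t=2: δ = [2.560e-04, 2.560e-04, 3.840e-04, 1.920e-04]  ψ = [0, 0, 0, 0]  (obs o_2=4)
t=3: δ = [2.048e-05, 1.024e-05, 1.152e-05, 1.920e-05]  ψ = [1, 0, 2, 2]  (obs o_3=1)
t=4: δ = [8.192e-07, 8.192e-07, 1.536e-06, 6.144e-07]  ψ = [0, 0, 3, 0]  (obs o_4=4)
backtrack: best end state = 2; path = [1, 0, 2, 3, 2]

path = [1, 0, 2, 3, 2]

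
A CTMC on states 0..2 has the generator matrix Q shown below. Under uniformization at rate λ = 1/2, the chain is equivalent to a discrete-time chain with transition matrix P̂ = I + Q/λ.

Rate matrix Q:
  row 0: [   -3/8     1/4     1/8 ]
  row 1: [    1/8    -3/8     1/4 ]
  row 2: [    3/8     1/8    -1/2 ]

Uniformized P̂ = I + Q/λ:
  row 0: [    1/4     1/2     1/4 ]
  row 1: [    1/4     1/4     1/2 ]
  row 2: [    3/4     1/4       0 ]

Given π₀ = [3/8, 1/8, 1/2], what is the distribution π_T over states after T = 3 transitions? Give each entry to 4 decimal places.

π = [0.3984, 0.3320, 0.2695]

t=0: π = [0.3750, 0.1250, 0.5000]
t=1: π = [0.5000, 0.3438, 0.1563]
t=2: π = [0.3281, 0.3750, 0.2969]
t=3: π = [0.3984, 0.3320, 0.2695]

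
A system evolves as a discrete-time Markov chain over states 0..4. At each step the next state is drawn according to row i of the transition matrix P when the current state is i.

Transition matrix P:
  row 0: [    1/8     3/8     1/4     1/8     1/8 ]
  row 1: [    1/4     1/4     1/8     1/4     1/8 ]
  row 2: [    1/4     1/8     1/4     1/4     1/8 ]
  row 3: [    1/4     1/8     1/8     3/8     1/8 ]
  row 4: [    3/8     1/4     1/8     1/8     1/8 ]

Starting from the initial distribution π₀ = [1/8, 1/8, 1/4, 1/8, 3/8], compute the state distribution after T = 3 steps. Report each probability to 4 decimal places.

π = [0.2368, 0.2280, 0.1765, 0.2336, 0.1250]

t=0: π = [0.1250, 0.1250, 0.2500, 0.1250, 0.3750]
t=1: π = [0.2813, 0.2188, 0.1719, 0.2031, 0.1250]
t=2: π = [0.2305, 0.2383, 0.1816, 0.2246, 0.1250]
t=3: π = [0.2368, 0.2280, 0.1765, 0.2336, 0.1250]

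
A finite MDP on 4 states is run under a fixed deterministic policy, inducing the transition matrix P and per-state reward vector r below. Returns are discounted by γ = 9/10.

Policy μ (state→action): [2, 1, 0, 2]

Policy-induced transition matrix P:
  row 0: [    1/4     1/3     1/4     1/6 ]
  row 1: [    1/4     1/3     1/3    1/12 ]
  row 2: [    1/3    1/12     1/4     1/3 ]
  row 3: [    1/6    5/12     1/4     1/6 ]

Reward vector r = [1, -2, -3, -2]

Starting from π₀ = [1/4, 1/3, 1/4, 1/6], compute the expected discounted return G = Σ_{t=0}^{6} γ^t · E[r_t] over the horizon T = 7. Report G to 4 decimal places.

G = -7.8369

t=0: π = [0.2500, 0.3333, 0.2500, 0.1667], E[r] = -1.5000, γ^t·E[r] = -1.500000, running G = -1.500000
t=1: π = [0.2569, 0.2847, 0.2778, 0.1806], E[r] = -1.5069, γ^t·E[r] = -1.356250, running G = -2.856250
t=2: π = [0.2581, 0.2789, 0.2737, 0.1892], E[r] = -1.4994, γ^t·E[r] = -1.214531, running G = -4.070781
t=3: π = [0.2570, 0.2807, 0.2732, 0.1890], E[r] = -1.5021, γ^t·E[r] = -1.095047, running G = -5.165828
t=4: π = [0.2570, 0.2808, 0.2734, 0.1888], E[r] = -1.5023, γ^t·E[r] = -0.985685, running G = -6.151513
t=5: π = [0.2570, 0.2807, 0.2734, 0.1888], E[r] = -1.5023, γ^t·E[r] = -0.887067, running G = -7.038579
t=6: π = [0.2570, 0.2807, 0.2734, 0.1888], E[r] = -1.5023, γ^t·E[r] = -0.798358, running G = -7.836938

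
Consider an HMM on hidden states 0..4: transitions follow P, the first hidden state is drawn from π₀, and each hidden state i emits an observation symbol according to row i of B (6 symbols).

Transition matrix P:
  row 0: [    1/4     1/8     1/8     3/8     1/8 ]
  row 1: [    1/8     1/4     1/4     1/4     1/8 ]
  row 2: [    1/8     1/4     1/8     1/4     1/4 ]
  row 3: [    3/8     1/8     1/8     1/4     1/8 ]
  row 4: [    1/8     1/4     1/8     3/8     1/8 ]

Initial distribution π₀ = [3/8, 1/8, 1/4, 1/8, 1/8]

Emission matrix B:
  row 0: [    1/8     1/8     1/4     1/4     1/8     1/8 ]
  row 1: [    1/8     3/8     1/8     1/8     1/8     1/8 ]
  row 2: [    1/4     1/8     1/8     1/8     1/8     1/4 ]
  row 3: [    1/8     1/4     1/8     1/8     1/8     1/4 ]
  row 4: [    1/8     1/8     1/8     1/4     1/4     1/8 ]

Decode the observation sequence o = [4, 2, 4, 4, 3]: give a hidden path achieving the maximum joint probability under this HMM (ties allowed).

path = [0, 3, 0, 3, 0]

t=0: δ = [4.688e-02, 1.562e-02, 3.125e-02, 1.562e-02, 3.125e-02]  (obs o_0=4)
t=1: δ = [2.930e-03, 9.766e-04, 7.324e-04, 2.197e-03, 9.766e-04]  ψ = [0, 2, 0, 0, 2]  (obs o_1=2)
t=2: δ = [1.030e-04, 4.578e-05, 4.578e-05, 1.373e-04, 9.155e-05]  ψ = [3, 0, 0, 0, 0]  (obs o_2=4)
t=3: δ = [6.437e-06, 2.861e-06, 2.146e-06, 4.828e-06, 4.292e-06]  ψ = [3, 4, 3, 0, 3]  (obs o_3=4)
t=4: δ = [4.526e-07, 1.341e-07, 1.006e-07, 3.017e-07, 2.012e-07]  ψ = [3, 4, 0, 0, 0]  (obs o_4=3)
backtrack: best end state = 0; path = [0, 3, 0, 3, 0]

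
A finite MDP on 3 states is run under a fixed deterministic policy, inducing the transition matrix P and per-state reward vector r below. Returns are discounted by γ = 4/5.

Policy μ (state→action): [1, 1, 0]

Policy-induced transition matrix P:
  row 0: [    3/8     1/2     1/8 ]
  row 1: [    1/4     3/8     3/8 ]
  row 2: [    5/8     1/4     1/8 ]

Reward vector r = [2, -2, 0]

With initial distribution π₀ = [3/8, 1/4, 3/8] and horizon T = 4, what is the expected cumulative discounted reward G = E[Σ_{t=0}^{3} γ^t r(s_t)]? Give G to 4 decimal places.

t=0: π = [0.3750, 0.2500, 0.3750], E[r] = 0.2500, γ^t·E[r] = 0.250000, running G = 0.250000
t=1: π = [0.4375, 0.3750, 0.1875], E[r] = 0.1250, γ^t·E[r] = 0.100000, running G = 0.350000
t=2: π = [0.3750, 0.4063, 0.2188], E[r] = -0.0625, γ^t·E[r] = -0.040000, running G = 0.310000
t=3: π = [0.3789, 0.3945, 0.2266], E[r] = -0.0313, γ^t·E[r] = -0.016000, running G = 0.294000

G = 0.2940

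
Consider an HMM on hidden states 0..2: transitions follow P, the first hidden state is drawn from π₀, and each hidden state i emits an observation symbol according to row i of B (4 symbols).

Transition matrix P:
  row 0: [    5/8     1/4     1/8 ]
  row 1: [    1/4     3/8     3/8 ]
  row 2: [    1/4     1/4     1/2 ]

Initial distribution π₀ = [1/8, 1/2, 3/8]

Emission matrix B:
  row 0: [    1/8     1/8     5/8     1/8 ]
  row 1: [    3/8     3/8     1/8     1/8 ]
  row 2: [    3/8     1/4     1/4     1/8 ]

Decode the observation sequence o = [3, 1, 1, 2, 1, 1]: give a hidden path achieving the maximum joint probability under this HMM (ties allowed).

t=0: δ = [1.562e-02, 6.250e-02, 4.688e-02]  (obs o_0=3)
t=1: δ = [1.953e-03, 8.789e-03, 5.859e-03]  ψ = [1, 1, 1]  (obs o_1=1)
t=2: δ = [2.747e-04, 1.236e-03, 8.240e-04]  ψ = [1, 1, 1]  (obs o_2=1)
t=3: δ = [1.931e-04, 5.794e-05, 1.159e-04]  ψ = [1, 1, 1]  (obs o_3=2)
t=4: δ = [1.509e-05, 1.810e-05, 1.448e-05]  ψ = [0, 0, 2]  (obs o_4=1)
t=5: δ = [1.179e-06, 2.546e-06, 1.810e-06]  ψ = [0, 1, 2]  (obs o_5=1)
backtrack: best end state = 1; path = [1, 1, 1, 0, 1, 1]

path = [1, 1, 1, 0, 1, 1]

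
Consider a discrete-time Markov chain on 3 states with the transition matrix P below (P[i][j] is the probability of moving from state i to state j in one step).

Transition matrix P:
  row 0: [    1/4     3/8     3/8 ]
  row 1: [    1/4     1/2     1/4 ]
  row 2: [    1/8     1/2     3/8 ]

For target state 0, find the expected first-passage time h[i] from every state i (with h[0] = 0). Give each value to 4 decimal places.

h = [0.0000, 4.6667, 5.3333]

First-step conditioning: h[0] = 0; for i ≠ 0, h[i] = 1 + Σ_k P[i][k]·h[k].
  h[1] = 1 + 1/2·h[1] + 1/4·h[2]
  h[2] = 1 + 1/2·h[1] + 3/8·h[2]
Solving the 2×2 linear system over states ≠ 0 gives exactly h = [0, 14/3, 16/3] (h[0] = 0 is the target).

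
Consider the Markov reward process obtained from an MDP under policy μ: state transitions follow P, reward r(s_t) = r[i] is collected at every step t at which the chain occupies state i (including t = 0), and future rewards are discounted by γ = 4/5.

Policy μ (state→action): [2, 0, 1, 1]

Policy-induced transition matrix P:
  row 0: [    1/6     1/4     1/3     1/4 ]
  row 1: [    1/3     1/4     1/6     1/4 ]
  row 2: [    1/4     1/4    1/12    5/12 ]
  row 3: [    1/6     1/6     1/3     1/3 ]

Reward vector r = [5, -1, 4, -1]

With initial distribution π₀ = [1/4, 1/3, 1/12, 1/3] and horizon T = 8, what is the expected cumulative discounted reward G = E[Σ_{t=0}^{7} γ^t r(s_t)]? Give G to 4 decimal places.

G = 5.8403

t=0: π = [0.2500, 0.3333, 0.0833, 0.3333], E[r] = 0.9167, γ^t·E[r] = 0.916667, running G = 0.916667
t=1: π = [0.2292, 0.2222, 0.2569, 0.2917], E[r] = 1.6597, γ^t·E[r] = 1.327778, running G = 2.244444
t=2: π = [0.2251, 0.2257, 0.2321, 0.3171], E[r] = 1.5110, γ^t·E[r] = 0.967037, running G = 3.211481
t=3: π = [0.2236, 0.2236, 0.2377, 0.3151], E[r] = 1.5302, γ^t·E[r] = 0.783481, running G = 3.994963
t=4: π = [0.2237, 0.2237, 0.2366, 0.3159], E[r] = 1.5257, γ^t·E[r] = 0.624907, running G = 4.619870
t=5: π = [0.2237, 0.2237, 0.2369, 0.3158], E[r] = 1.5265, γ^t·E[r] = 0.500195, running G = 5.120065
t=6: π = [0.2237, 0.2237, 0.2368, 0.3158], E[r] = 1.5263, γ^t·E[r] = 0.400106, running G = 5.520171
t=7: π = [0.2237, 0.2237, 0.2368, 0.3158], E[r] = 1.5263, γ^t·E[r] = 0.320093, running G = 5.840264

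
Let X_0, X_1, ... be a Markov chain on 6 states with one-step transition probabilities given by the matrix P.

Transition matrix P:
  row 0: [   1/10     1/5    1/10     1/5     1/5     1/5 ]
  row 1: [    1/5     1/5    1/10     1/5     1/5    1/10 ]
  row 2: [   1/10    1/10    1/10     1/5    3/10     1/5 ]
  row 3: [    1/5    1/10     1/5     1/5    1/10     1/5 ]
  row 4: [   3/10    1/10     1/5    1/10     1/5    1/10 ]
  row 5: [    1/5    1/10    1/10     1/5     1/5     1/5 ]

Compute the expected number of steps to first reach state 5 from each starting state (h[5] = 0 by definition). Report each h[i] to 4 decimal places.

h = [6.0399, 6.6439, 6.0350, 5.9235, 6.5946, 0.0000]

First-step conditioning: h[5] = 0; for i ≠ 5, h[i] = 1 + Σ_k P[i][k]·h[k].
  h[0] = 1 + 1/10·h[0] + 1/5·h[1] + 1/10·h[2] + 1/5·h[3] + 1/5·h[4]
  h[1] = 1 + 1/5·h[0] + 1/5·h[1] + 1/10·h[2] + 1/5·h[3] + 1/5·h[4]
  h[2] = 1 + 1/10·h[0] + 1/10·h[1] + 1/10·h[2] + 1/5·h[3] + 3/10·h[4]
  h[3] = 1 + 1/5·h[0] + 1/10·h[1] + 1/5·h[2] + 1/5·h[3] + 1/10·h[4]
  h[4] = 1 + 3/10·h[0] + 1/10·h[1] + 1/5·h[2] + 1/10·h[3] + 1/5·h[4]
Solving the 5×5 linear system over states ≠ 5 gives exactly h = [16350/2707, 17985/2707, 49010/8121, 16035/2707, 53555/8121, 0] (h[5] = 0 is the target).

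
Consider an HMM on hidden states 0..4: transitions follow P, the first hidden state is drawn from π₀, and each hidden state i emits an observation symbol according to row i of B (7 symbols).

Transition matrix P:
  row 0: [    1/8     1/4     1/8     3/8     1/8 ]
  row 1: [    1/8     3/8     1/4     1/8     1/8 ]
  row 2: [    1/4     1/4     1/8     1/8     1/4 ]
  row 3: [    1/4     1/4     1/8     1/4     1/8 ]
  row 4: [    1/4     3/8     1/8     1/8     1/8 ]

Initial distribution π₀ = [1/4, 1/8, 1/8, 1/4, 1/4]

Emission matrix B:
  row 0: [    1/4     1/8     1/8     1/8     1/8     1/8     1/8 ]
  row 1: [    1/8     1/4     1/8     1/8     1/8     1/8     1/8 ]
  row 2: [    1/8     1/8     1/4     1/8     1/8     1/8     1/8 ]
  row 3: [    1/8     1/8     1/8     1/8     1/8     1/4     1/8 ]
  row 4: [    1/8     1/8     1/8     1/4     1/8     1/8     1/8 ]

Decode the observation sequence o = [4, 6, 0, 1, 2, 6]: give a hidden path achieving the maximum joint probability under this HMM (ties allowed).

path = [4, 1, 1, 1, 1, 1]

t=0: δ = [3.125e-02, 1.562e-02, 1.562e-02, 3.125e-02, 3.125e-02]  (obs o_0=4)
t=1: δ = [9.766e-04, 1.465e-03, 4.883e-04, 1.465e-03, 4.883e-04]  ψ = [3, 4, 0, 0, 0]  (obs o_1=6)
t=2: δ = [9.155e-05, 6.866e-05, 4.578e-05, 4.578e-05, 2.289e-05]  ψ = [3, 1, 1, 0, 1]  (obs o_2=0)
t=3: δ = [1.431e-06, 6.437e-06, 2.146e-06, 4.292e-06, 1.431e-06]  ψ = [0, 1, 1, 0, 0]  (obs o_3=1)
t=4: δ = [1.341e-07, 3.017e-07, 4.023e-07, 1.341e-07, 1.006e-07]  ψ = [3, 1, 1, 3, 1]  (obs o_4=2)
t=5: δ = [1.257e-08, 1.414e-08, 9.430e-09, 6.286e-09, 1.257e-08]  ψ = [2, 1, 1, 0, 2]  (obs o_5=6)
backtrack: best end state = 1; path = [4, 1, 1, 1, 1, 1]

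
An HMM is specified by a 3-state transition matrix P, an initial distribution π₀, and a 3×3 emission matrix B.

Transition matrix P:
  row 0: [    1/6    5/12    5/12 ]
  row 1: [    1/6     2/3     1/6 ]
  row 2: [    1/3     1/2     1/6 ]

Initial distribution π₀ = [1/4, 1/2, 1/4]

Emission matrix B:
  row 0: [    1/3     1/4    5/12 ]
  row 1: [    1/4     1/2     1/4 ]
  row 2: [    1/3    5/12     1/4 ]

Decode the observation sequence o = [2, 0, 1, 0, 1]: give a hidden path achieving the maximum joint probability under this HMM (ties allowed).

t=0: δ = [1.042e-01, 1.250e-01, 6.250e-02]  (obs o_0=2)
t=1: δ = [6.944e-03, 2.083e-02, 1.447e-02]  ψ = [1, 1, 0]  (obs o_1=0)
t=2: δ = [1.206e-03, 6.944e-03, 1.447e-03]  ψ = [2, 1, 1]  (obs o_2=1)
t=3: δ = [3.858e-04, 1.157e-03, 3.858e-04]  ψ = [1, 1, 1]  (obs o_3=0)
t=4: δ = [4.823e-05, 3.858e-04, 8.038e-05]  ψ = [1, 1, 1]  (obs o_4=1)
backtrack: best end state = 1; path = [1, 1, 1, 1, 1]

path = [1, 1, 1, 1, 1]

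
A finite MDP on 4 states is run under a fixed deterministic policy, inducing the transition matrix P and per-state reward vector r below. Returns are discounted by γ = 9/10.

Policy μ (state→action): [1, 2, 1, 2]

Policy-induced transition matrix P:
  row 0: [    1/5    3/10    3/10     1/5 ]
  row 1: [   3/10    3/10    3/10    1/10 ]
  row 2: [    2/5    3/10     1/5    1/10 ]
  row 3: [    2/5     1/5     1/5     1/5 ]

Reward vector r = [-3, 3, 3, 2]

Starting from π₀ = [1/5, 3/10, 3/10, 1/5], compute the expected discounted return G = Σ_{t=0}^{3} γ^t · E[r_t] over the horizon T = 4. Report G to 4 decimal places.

G = 3.9400

t=0: π = [0.2000, 0.3000, 0.3000, 0.2000], E[r] = 1.6000, γ^t·E[r] = 1.600000, running G = 1.600000
t=1: π = [0.3300, 0.2800, 0.2500, 0.1400], E[r] = 0.8800, γ^t·E[r] = 0.792000, running G = 2.392000
t=2: π = [0.3060, 0.2860, 0.2610, 0.1470], E[r] = 1.0170, γ^t·E[r] = 0.823770, running G = 3.215770
t=3: π = [0.3102, 0.2853, 0.2592, 0.1453], E[r] = 0.9935, γ^t·E[r] = 0.724262, running G = 3.940032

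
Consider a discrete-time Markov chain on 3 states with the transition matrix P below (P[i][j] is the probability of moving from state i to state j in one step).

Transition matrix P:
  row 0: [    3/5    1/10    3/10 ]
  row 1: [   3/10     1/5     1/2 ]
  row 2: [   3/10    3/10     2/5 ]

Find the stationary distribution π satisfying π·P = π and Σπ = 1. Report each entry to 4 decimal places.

Balance equations π_j = Σ_i π_i·P[i][j]:
  π_0 = 3/5·π_0 + 3/10·π_1 + 3/10·π_2
  π_1 = 1/10·π_0 + 1/5·π_1 + 3/10·π_2
  normalize: π_0 + π_1 + π_2 = 1
Solving the linear system gives exactly π = [3/7, 15/77, 29/77].

π = [0.4286, 0.1948, 0.3766]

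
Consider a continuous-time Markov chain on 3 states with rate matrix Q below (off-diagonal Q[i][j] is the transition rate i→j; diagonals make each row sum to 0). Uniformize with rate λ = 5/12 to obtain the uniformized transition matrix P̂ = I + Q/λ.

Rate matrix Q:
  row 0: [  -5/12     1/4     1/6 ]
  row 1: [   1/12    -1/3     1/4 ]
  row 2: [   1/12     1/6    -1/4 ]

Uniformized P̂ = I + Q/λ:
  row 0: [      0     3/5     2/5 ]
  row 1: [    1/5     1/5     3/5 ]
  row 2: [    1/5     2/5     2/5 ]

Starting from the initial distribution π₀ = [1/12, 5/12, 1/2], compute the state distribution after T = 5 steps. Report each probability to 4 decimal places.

π = [0.1667, 0.3610, 0.4723]

t=0: π = [0.0833, 0.4167, 0.5000]
t=1: π = [0.1833, 0.3333, 0.4833]
t=2: π = [0.1633, 0.3700, 0.4667]
t=3: π = [0.1673, 0.3587, 0.4740]
t=4: π = [0.1665, 0.3617, 0.4717]
t=5: π = [0.1667, 0.3610, 0.4723]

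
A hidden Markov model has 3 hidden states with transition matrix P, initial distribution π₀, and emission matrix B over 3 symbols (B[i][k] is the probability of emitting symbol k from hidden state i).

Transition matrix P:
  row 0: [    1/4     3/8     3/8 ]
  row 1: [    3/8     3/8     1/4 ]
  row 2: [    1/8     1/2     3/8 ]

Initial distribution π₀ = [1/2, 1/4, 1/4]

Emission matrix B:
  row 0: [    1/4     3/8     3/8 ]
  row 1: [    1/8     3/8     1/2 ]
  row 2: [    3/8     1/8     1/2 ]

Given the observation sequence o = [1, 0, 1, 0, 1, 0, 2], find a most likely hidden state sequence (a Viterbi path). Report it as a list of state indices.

t=0: δ = [1.875e-01, 9.375e-02, 3.125e-02]  (obs o_0=1)
t=1: δ = [1.172e-02, 8.789e-03, 2.637e-02]  ψ = [0, 0, 0]  (obs o_1=0)
t=2: δ = [1.236e-03, 4.944e-03, 1.236e-03]  ψ = [1, 2, 2]  (obs o_2=1)
t=3: δ = [4.635e-04, 2.317e-04, 4.635e-04]  ψ = [1, 1, 1]  (obs o_3=0)
t=4: δ = [4.345e-05, 8.690e-05, 2.173e-05]  ψ = [0, 2, 0]  (obs o_4=1)
t=5: δ = [8.147e-06, 4.074e-06, 8.147e-06]  ψ = [1, 1, 1]  (obs o_5=0)
t=6: δ = [7.638e-07, 2.037e-06, 1.528e-06]  ψ = [0, 2, 0]  (obs o_6=2)
backtrack: best end state = 1; path = [0, 2, 1, 2, 1, 2, 1]

path = [0, 2, 1, 2, 1, 2, 1]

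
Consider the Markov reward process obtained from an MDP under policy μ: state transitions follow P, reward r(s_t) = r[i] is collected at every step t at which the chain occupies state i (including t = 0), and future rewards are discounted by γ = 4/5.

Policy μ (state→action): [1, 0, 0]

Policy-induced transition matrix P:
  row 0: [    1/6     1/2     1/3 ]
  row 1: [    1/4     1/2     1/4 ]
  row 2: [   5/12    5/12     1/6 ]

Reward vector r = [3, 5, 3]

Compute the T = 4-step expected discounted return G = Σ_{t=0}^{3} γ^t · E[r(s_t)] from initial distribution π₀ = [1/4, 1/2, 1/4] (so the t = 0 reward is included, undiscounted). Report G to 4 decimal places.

t=0: π = [0.2500, 0.5000, 0.2500], E[r] = 4.0000, γ^t·E[r] = 4.000000, running G = 4.000000
t=1: π = [0.2708, 0.4792, 0.2500], E[r] = 3.9583, γ^t·E[r] = 3.166667, running G = 7.166667
t=2: π = [0.2691, 0.4792, 0.2517], E[r] = 3.9583, γ^t·E[r] = 2.533333, running G = 9.700000
t=3: π = [0.2695, 0.4790, 0.2514], E[r] = 3.9580, γ^t·E[r] = 2.026519, running G = 11.726519

G = 11.7265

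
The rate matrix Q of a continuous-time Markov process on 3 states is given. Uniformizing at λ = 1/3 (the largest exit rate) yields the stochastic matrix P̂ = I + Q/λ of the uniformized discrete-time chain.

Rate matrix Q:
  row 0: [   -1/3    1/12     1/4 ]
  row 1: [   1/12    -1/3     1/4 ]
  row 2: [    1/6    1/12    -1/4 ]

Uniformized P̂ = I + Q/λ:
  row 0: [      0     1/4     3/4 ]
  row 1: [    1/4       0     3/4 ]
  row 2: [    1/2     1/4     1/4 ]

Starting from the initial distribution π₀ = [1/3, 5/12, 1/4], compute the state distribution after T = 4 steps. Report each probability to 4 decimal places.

t=0: π = [0.3333, 0.4167, 0.2500]
t=1: π = [0.2292, 0.1458, 0.6250]
t=2: π = [0.3490, 0.2135, 0.4375]
t=3: π = [0.2721, 0.1966, 0.5313]
t=4: π = [0.3148, 0.2008, 0.4844]

π = [0.3148, 0.2008, 0.4844]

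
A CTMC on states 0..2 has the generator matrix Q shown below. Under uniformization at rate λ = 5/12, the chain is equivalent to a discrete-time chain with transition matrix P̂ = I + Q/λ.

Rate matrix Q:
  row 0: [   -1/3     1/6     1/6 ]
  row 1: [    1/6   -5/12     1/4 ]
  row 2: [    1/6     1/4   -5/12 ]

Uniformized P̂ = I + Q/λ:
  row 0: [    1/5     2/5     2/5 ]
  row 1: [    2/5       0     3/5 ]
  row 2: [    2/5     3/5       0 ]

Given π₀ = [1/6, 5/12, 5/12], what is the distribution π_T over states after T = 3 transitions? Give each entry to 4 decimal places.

t=0: π = [0.1667, 0.4167, 0.4167]
t=1: π = [0.3667, 0.3167, 0.3167]
t=2: π = [0.3267, 0.3367, 0.3367]
t=3: π = [0.3347, 0.3327, 0.3327]

π = [0.3347, 0.3327, 0.3327]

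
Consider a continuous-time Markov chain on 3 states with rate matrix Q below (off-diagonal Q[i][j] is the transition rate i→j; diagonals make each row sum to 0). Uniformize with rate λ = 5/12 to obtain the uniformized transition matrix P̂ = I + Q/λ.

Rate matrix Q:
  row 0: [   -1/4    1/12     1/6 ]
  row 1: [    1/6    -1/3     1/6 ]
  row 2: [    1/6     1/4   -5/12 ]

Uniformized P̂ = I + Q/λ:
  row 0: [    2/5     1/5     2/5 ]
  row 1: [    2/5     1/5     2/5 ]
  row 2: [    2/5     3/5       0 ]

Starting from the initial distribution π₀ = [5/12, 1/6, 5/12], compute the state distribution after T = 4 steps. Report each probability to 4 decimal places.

t=0: π = [0.4167, 0.1667, 0.4167]
t=1: π = [0.4000, 0.3667, 0.2333]
t=2: π = [0.4000, 0.2933, 0.3067]
t=3: π = [0.4000, 0.3227, 0.2773]
t=4: π = [0.4000, 0.3109, 0.2891]

π = [0.4000, 0.3109, 0.2891]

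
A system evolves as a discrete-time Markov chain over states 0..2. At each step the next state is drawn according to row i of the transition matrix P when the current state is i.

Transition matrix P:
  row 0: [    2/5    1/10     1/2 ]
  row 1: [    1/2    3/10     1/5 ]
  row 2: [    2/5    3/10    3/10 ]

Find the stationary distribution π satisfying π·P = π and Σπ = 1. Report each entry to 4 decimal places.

π = [0.4216, 0.2157, 0.3627]

Balance equations π_j = Σ_i π_i·P[i][j]:
  π_0 = 2/5·π_0 + 1/2·π_1 + 2/5·π_2
  π_1 = 1/10·π_0 + 3/10·π_1 + 3/10·π_2
  normalize: π_0 + π_1 + π_2 = 1
Solving the linear system gives exactly π = [43/102, 11/51, 37/102].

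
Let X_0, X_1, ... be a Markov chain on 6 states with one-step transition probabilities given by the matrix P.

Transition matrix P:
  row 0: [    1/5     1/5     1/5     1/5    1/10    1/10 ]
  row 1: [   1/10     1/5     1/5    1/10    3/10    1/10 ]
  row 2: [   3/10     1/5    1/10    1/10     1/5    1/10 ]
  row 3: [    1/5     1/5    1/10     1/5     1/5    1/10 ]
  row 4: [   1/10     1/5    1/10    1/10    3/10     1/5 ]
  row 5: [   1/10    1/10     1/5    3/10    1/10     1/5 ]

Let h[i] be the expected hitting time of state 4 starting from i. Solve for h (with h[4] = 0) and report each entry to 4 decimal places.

h = [5.8164, 4.7065, 5.3362, 5.2828, 0.0000, 5.8805]

First-step conditioning: h[4] = 0; for i ≠ 4, h[i] = 1 + Σ_k P[i][k]·h[k].
  h[0] = 1 + 1/5·h[0] + 1/5·h[1] + 1/5·h[2] + 1/5·h[3] + 1/10·h[5]
  h[1] = 1 + 1/10·h[0] + 1/5·h[1] + 1/5·h[2] + 1/10·h[3] + 1/10·h[5]
  h[2] = 1 + 3/10·h[0] + 1/5·h[1] + 1/10·h[2] + 1/10·h[3] + 1/10·h[5]
  h[3] = 1 + 1/5·h[0] + 1/5·h[1] + 1/10·h[2] + 1/5·h[3] + 1/10·h[5]
  h[5] = 1 + 1/10·h[0] + 1/10·h[1] + 1/5·h[2] + 3/10·h[3] + 1/5·h[5]
Solving the 5×5 linear system over states ≠ 4 gives exactly h = [5450/937, 4410/937, 5000/937, 4950/937, 0, 5510/937] (h[4] = 0 is the target).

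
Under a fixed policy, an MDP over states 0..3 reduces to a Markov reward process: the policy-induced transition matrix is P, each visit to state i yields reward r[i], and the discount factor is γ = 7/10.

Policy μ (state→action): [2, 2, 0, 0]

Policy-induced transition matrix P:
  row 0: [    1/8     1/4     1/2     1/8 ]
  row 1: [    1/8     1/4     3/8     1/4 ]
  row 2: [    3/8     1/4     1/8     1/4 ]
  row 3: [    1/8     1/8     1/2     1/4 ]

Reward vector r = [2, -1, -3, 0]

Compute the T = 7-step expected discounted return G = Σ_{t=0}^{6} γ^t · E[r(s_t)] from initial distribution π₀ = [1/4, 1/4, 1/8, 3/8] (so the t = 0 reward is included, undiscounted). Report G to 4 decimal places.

t=0: π = [0.2500, 0.2500, 0.1250, 0.3750], E[r] = -0.1250, γ^t·E[r] = -0.125000, running G = -0.125000
t=1: π = [0.1563, 0.2031, 0.4219, 0.2188], E[r] = -1.1563, γ^t·E[r] = -0.809375, running G = -0.934375
t=2: π = [0.2305, 0.2227, 0.3164, 0.2305], E[r] = -0.7109, γ^t·E[r] = -0.348359, running G = -1.282734
t=3: π = [0.2041, 0.2212, 0.3535, 0.2212], E[r] = -0.8735, γ^t·E[r] = -0.299623, running G = -1.582357
t=4: π = [0.2134, 0.2224, 0.3398, 0.2245], E[r] = -0.8149, γ^t·E[r] = -0.195667, running G = -1.778024
t=5: π = [0.2099, 0.2219, 0.3448, 0.2233], E[r] = -0.8364, γ^t·E[r] = -0.140576, running G = -1.918600
t=6: π = [0.2112, 0.2221, 0.3430, 0.2238], E[r] = -0.8286, γ^t·E[r] = -0.097481, running G = -2.016081

G = -2.0161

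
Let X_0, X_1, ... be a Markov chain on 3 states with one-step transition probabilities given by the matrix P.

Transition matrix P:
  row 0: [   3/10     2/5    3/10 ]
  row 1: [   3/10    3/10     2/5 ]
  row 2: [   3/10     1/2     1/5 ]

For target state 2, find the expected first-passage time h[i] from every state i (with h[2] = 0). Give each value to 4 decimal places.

First-step conditioning: h[2] = 0; for i ≠ 2, h[i] = 1 + Σ_k P[i][k]·h[k].
  h[0] = 1 + 3/10·h[0] + 2/5·h[1]
  h[1] = 1 + 3/10·h[0] + 3/10·h[1]
Solving the 2×2 linear system over states ≠ 2 gives exactly h = [110/37, 100/37, 0] (h[2] = 0 is the target).

h = [2.9730, 2.7027, 0.0000]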